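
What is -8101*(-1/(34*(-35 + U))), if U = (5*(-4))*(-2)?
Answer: 8101/170 ≈ 47.653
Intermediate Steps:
U = 40 (U = -20*(-2) = 40)
-8101*(-1/(34*(-35 + U))) = -8101*(-1/(34*(-35 + 40))) = -8101/((-34*5)) = -8101/(-170) = -8101*(-1/170) = 8101/170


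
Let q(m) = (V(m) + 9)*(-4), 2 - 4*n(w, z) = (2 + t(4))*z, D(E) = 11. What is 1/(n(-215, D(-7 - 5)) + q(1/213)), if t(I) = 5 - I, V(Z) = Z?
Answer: -852/37291 ≈ -0.022847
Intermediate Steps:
n(w, z) = 1/2 - 3*z/4 (n(w, z) = 1/2 - (2 + (5 - 1*4))*z/4 = 1/2 - (2 + (5 - 4))*z/4 = 1/2 - (2 + 1)*z/4 = 1/2 - 3*z/4)
q(m) = -36 - 4*m (q(m) = (m + 9)*(-4) = (9 + m)*(-4) = -36 - 4*m)
1/(n(-215, D(-7 - 5)) + q(1/213)) = 1/((1/2 - 3/4*11) + (-36 - 4/213)) = 1/((1/2 - 33/4) + (-36 - 4*1/213)) = 1/(-31/4 + (-36 - 4/213)) = 1/(-31/4 - 7672/213) = 1/(-37291/852) = -852/37291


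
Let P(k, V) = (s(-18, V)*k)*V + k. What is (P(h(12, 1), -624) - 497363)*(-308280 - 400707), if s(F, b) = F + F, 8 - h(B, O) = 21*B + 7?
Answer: 4350399532986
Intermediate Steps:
h(B, O) = 1 - 21*B (h(B, O) = 8 - (21*B + 7) = 8 - (7 + 21*B) = 8 + (-7 - 21*B) = 1 - 21*B)
s(F, b) = 2*F
P(k, V) = k - 36*V*k (P(k, V) = ((2*(-18))*k)*V + k = (-36*k)*V + k = -36*V*k + k = k - 36*V*k)
(P(h(12, 1), -624) - 497363)*(-308280 - 400707) = ((1 - 21*12)*(1 - 36*(-624)) - 497363)*(-308280 - 400707) = ((1 - 252)*(1 + 22464) - 497363)*(-708987) = (-251*22465 - 497363)*(-708987) = (-5638715 - 497363)*(-708987) = -6136078*(-708987) = 4350399532986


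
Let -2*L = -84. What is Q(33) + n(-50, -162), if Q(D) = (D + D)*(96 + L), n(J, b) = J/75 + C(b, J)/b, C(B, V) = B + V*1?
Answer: 737800/81 ≈ 9108.6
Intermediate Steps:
L = 42 (L = -1/2*(-84) = 42)
C(B, V) = B + V
n(J, b) = J/75 + (J + b)/b (n(J, b) = J/75 + (b + J)/b = J*(1/75) + (J + b)/b = J/75 + (J + b)/b)
Q(D) = 276*D (Q(D) = (D + D)*(96 + 42) = (2*D)*138 = 276*D)
Q(33) + n(-50, -162) = 276*33 + (1 + (1/75)*(-50) - 50/(-162)) = 9108 + (1 - 2/3 - 50*(-1/162)) = 9108 + (1 - 2/3 + 25/81) = 9108 + 52/81 = 737800/81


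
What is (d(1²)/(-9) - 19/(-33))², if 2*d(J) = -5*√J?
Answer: 28561/39204 ≈ 0.72852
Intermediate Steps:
d(J) = -5*√J/2 (d(J) = (-5*√J)/2 = -5*√J/2)
(d(1²)/(-9) - 19/(-33))² = (-5*√(1²)/2/(-9) - 19/(-33))² = (-5*√1/2*(-⅑) - 19*(-1/33))² = (-5/2*1*(-⅑) + 19/33)² = (-5/2*(-⅑) + 19/33)² = (5/18 + 19/33)² = (169/198)² = 28561/39204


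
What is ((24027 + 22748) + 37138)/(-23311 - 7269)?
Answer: -83913/30580 ≈ -2.7440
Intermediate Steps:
((24027 + 22748) + 37138)/(-23311 - 7269) = (46775 + 37138)/(-30580) = 83913*(-1/30580) = -83913/30580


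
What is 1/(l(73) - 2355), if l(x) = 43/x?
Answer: -73/171872 ≈ -0.00042473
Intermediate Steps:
1/(l(73) - 2355) = 1/(43/73 - 2355) = 1/(-171872/73) = -73/171872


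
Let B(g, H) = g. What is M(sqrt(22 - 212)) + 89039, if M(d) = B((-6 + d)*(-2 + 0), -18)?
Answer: 89051 - 2*I*sqrt(190) ≈ 89051.0 - 27.568*I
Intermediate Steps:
M(d) = 12 - 2*d (M(d) = (-6 + d)*(-2 + 0) = (-6 + d)*(-2) = 12 - 2*d)
M(sqrt(22 - 212)) + 89039 = (12 - 2*sqrt(22 - 212)) + 89039 = (12 - 2*I*sqrt(190)) + 89039 = 89051 - 2*I*sqrt(190)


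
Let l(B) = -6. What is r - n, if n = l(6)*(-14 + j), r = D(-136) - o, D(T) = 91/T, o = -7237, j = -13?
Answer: 962109/136 ≈ 7074.3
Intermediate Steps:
r = 984141/136 (r = 91/(-136) - 1*(-7237) = 91*(-1/136) + 7237 = -91/136 + 7237 = 984141/136 ≈ 7236.3)
n = 162 (n = -6*(-14 - 13) = -6*(-27) = 162)
r - n = 984141/136 - 1*162 = 984141/136 - 162 = 962109/136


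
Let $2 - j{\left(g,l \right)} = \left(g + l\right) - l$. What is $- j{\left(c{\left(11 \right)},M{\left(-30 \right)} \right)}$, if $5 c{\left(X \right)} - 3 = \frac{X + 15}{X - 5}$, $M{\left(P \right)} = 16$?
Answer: $- \frac{8}{15} \approx -0.53333$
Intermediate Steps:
$c{\left(X \right)} = \frac{3}{5} + \frac{15 + X}{5 \left(-5 + X\right)}$ ($c{\left(X \right)} = \frac{3}{5} + \frac{\left(X + 15\right) \frac{1}{X - 5}}{5} = \frac{3}{5} + \frac{\left(15 + X\right) \frac{1}{-5 + X}}{5} = \frac{3}{5} + \frac{\frac{1}{-5 + X} \left(15 + X\right)}{5} = \frac{3}{5} + \frac{15 + X}{5 \left(-5 + X\right)}$)
$j{\left(g,l \right)} = 2 - g$ ($j{\left(g,l \right)} = 2 - \left(\left(g + l\right) - l\right) = 2 - g$)
$- j{\left(c{\left(11 \right)},M{\left(-30 \right)} \right)} = - (2 - \frac{4}{5} \cdot 11 \frac{1}{-5 + 11}) = - (2 - \frac{4}{5} \cdot 11 \cdot \frac{1}{6}) = - (2 - \frac{22}{15}) = \left(-1\right) \frac{8}{15} = - \frac{8}{15}$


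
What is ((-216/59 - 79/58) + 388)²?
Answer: 1717533439209/11710084 ≈ 1.4667e+5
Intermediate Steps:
((-216/59 - 79/58) + 388)² = (-17189/3422 + 388)² = (1310547/3422)² = 1717533439209/11710084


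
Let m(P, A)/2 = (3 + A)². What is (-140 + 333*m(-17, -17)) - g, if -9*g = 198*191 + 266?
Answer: 1211648/9 ≈ 1.3463e+5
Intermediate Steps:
g = -38084/9 (g = -(198*191 + 266)/9 = -(37818 + 266)/9 = -⅑*38084 = -38084/9 ≈ -4231.6)
m(P, A) = 2*(3 + A)²
(-140 + 333*m(-17, -17)) - g = (-140 + 333*(2*(3 - 17)²)) - 1*(-38084/9) = (-140 + 333*(2*(-14)²)) + 38084/9 = (-140 + 333*(2*196)) + 38084/9 = (-140 + 333*392) + 38084/9 = (-140 + 130536) + 38084/9 = 130396 + 38084/9 = 1211648/9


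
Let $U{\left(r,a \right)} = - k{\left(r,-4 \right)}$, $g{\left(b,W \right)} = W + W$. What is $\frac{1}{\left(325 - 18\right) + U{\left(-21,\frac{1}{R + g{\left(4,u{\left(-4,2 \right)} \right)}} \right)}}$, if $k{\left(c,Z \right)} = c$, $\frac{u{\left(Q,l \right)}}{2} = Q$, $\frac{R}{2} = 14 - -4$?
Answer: $\frac{1}{328} \approx 0.0030488$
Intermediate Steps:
$R = 36$ ($R = 2 \left(14 - -4\right) = 2 \left(14 + 4\right) = 2 \cdot 18 = 36$)
$u{\left(Q,l \right)} = 2 Q$
$g{\left(b,W \right)} = 2 W$
$U{\left(r,a \right)} = - r$
$\frac{1}{\left(325 - 18\right) + U{\left(-21,\frac{1}{R + g{\left(4,u{\left(-4,2 \right)} \right)}} \right)}} = \frac{1}{\left(325 - 18\right) - -21} = \frac{1}{307 + 21} = \frac{1}{328}$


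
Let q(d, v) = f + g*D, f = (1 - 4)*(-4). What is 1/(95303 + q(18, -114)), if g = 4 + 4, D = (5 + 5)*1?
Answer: 1/95395 ≈ 1.0483e-5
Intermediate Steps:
D = 10 (D = 10*1 = 10)
f = 12 (f = -3*(-4) = 12)
g = 8
q(d, v) = 92 (q(d, v) = 12 + 8*10 = 12 + 80 = 92)
1/(95303 + q(18, -114)) = 1/(95303 + 92) = 1/95395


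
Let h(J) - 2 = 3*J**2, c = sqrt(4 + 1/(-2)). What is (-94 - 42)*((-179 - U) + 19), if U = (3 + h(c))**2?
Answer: 54434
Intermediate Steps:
c = sqrt(14)/2 (c = sqrt(4 - 1/2) = sqrt(7/2) = sqrt(14)/2 ≈ 1.8708)
h(J) = 2 + 3*J**2
U = 961/4 (U = (3 + (2 + 3*(sqrt(14)/2)**2))**2 = (3 + (2 + 3*(7/2)))**2 = (3 + (2 + 21/2))**2 = (3 + 25/2)**2 = (31/2)**2 = 961/4 ≈ 240.25)
(-94 - 42)*((-179 - U) + 19) = (-94 - 42)*((-179 - 1*961/4) + 19) = -136*((-179 - 961/4) + 19) = -136*(-1677/4 + 19) = -136*(-1601/4) = 54434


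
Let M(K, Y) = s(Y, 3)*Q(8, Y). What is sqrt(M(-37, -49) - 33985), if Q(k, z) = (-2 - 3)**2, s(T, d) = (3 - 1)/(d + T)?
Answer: 4*I*sqrt(1123665)/23 ≈ 184.35*I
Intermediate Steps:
s(T, d) = 2/(T + d)
Q(k, z) = 25 (Q(k, z) = (-5)**2 = 25)
M(K, Y) = 50/(3 + Y) (M(K, Y) = (2/(Y + 3))*25 = (2/(3 + Y))*25 = 50/(3 + Y))
sqrt(M(-37, -49) - 33985) = sqrt(50/(3 - 49) - 33985) = sqrt(50/(-46) - 33985) = sqrt(50*(-1/46) - 33985) = sqrt(-25/23 - 33985) = sqrt(-781680/23) = 4*I*sqrt(1123665)/23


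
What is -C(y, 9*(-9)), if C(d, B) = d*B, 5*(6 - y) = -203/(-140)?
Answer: 46251/100 ≈ 462.51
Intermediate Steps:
y = 571/100 (y = 6 - (-203)/(5*(-140)) = 6 - (-203)*(-1)/(5*140) = 6 - ⅕*29/20 = 6 - 29/100 = 571/100 ≈ 5.7100)
C(d, B) = B*d
-C(y, 9*(-9)) = -9*(-9)*571/100 = -(-81)*571/100 = -1*(-46251/100) = 46251/100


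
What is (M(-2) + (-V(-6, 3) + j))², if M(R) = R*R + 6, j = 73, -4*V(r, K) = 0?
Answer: 6889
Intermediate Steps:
V(r, K) = 0 (V(r, K) = -¼*0 = 0)
M(R) = 6 + R² (M(R) = R² + 6 = 6 + R²)
(M(-2) + (-V(-6, 3) + j))² = ((6 + (-2)²) + (-1*0 + 73))² = ((6 + 4) + (0 + 73))² = (10 + 73)² = 83² = 6889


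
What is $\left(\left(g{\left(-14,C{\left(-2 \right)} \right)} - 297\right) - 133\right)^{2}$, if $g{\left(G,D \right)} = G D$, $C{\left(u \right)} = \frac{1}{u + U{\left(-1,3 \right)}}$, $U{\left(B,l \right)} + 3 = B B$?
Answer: $\frac{727609}{4} \approx 1.819 \cdot 10^{5}$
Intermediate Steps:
$U{\left(B,l \right)} = -3 + B^{2}$ ($U{\left(B,l \right)} = -3 + B B = -3 + B^{2}$)
$C{\left(u \right)} = \frac{1}{-2 + u}$ ($C{\left(u \right)} = \frac{1}{u - \left(3 - \left(-1\right)^{2}\right)} = \frac{1}{u + \left(-3 + 1\right)} = \frac{1}{u - 2} = \frac{1}{-2 + u}$)
$g{\left(G,D \right)} = D G$
$\left(\left(g{\left(-14,C{\left(-2 \right)} \right)} - 297\right) - 133\right)^{2} = \left(\left(\frac{1}{-2 - 2} \left(-14\right) - 297\right) - 133\right)^{2} = \left(\left(\frac{1}{-4} \left(-14\right) - 297\right) - 133\right)^{2} = \left(\left(\left(- \frac{1}{4}\right) \left(-14\right) - 297\right) - 133\right)^{2} = \left(\left(\frac{7}{2} - 297\right) - 133\right)^{2} = \left(- \frac{587}{2} - 133\right)^{2} = \left(- \frac{853}{2}\right)^{2} = \frac{727609}{4}$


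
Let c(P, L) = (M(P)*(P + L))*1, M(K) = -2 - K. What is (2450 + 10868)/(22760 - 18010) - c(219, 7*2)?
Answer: 122302534/2375 ≈ 51496.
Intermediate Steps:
c(P, L) = (-2 - P)*(L + P) (c(P, L) = ((-2 - P)*(P + L))*1 = ((-2 - P)*(L + P))*1 = (-2 - P)*(L + P))
(2450 + 10868)/(22760 - 18010) - c(219, 7*2) = (2450 + 10868)/(22760 - 18010) - (-1)*(2 + 219)*(7*2 + 219) = 13318/4750 - (-1)*221*(14 + 219) = 13318*(1/4750) - (-1)*221*233 = 6659/2375 - 1*(-51493) = 6659/2375 + 51493 = 122302534/2375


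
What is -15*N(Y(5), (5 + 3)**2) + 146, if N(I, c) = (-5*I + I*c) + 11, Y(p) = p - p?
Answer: -19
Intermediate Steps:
Y(p) = 0
N(I, c) = 11 - 5*I + I*c
-15*N(Y(5), (5 + 3)**2) + 146 = -15*(11 - 5*0 + 0*(5 + 3)**2) + 146 = -15*(11 + 0 + 0*8**2) + 146 = -15*(11 + 0 + 0*64) + 146 = -15*(11 + 0 + 0) + 146 = -15*11 + 146 = -165 + 146 = -19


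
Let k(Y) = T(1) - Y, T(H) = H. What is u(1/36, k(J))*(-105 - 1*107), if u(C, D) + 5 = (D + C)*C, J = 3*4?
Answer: 364375/324 ≈ 1124.6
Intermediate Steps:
J = 12
k(Y) = 1 - Y
u(C, D) = -5 + C*(C + D) (u(C, D) = -5 + (D + C)*C = -5 + (C + D)*C = -5 + C*(C + D))
u(1/36, k(J))*(-105 - 1*107) = (-5 + (1/36)² + (1 - 1*12)/36)*(-105 - 1*107) = (-5 + (1/36)² + (1 - 12)/36)*(-105 - 107) = (-5 + 1/1296 + (1/36)*(-11))*(-212) = (-5 + 1/1296 - 11/36)*(-212) = -6875/1296*(-212) = 364375/324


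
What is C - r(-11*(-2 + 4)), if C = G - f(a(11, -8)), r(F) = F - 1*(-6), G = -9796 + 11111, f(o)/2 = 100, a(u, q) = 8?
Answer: 1131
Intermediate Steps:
f(o) = 200 (f(o) = 2*100 = 200)
G = 1315
r(F) = 6 + F (r(F) = F + 6 = 6 + F)
C = 1115 (C = 1315 - 1*200 = 1315 - 200 = 1115)
C - r(-11*(-2 + 4)) = 1115 - (6 - 11*(-2 + 4)) = 1115 - (6 - 11*2) = 1115 - (6 - 22) = 1115 - 1*(-16) = 1115 + 16 = 1131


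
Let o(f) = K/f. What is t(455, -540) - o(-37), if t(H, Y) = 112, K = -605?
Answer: 3539/37 ≈ 95.649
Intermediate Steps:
o(f) = -605/f
t(455, -540) - o(-37) = 112 - (-605)/(-37) = 112 - (-605)*(-1)/37 = 112 - 1*605/37 = 112 - 605/37 = 3539/37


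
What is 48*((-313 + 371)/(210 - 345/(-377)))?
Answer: 349856/26505 ≈ 13.200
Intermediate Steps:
48*((-313 + 371)/(210 - 345/(-377))) = 48*(58/(210 - 345*(-1/377))) = 48*(58/(210 + 345/377)) = 48*(58/(79515/377)) = 48*(58*(377/79515)) = 48*(21866/79515) = 349856/26505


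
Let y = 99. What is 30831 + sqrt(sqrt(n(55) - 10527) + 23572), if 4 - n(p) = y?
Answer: 30831 + sqrt(23572 + I*sqrt(10622)) ≈ 30985.0 + 0.33564*I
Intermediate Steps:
n(p) = -95 (n(p) = 4 - 1*99 = 4 - 99 = -95)
30831 + sqrt(sqrt(n(55) - 10527) + 23572) = 30831 + sqrt(sqrt(-95 - 10527) + 23572) = 30831 + sqrt(sqrt(-10622) + 23572) = 30831 + sqrt(I*sqrt(10622) + 23572) = 30831 + sqrt(23572 + I*sqrt(10622))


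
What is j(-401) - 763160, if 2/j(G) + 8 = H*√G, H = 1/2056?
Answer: -206463164685976/270537105 - 4112*I*√401/270537105 ≈ -7.6316e+5 - 0.00030437*I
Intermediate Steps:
H = 1/2056 ≈ 0.00048638
j(G) = 2/(-8 + √G/2056)
j(-401) - 763160 = 4112/(-16448 + √(-401)) - 763160 = 4112/(-16448 + I*√401) - 763160 = -763160 + 4112/(-16448 + I*√401)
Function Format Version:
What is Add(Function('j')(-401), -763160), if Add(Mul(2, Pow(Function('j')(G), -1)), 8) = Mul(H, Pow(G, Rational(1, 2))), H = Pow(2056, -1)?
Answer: Add(Rational(-206463164685976, 270537105), Mul(Rational(-4112, 270537105), I, Pow(401, Rational(1, 2)))) ≈ Add(-7.6316e+5, Mul(-0.00030437, I))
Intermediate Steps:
H = Rational(1, 2056) ≈ 0.00048638
Function('j')(G) = Mul(2, Pow(Add(-8, Mul(Rational(1, 2056), Pow(G, Rational(1, 2)))), -1))
Add(Function('j')(-401), -763160) = Add(Mul(4112, Pow(Add(-16448, Pow(-401, Rational(1, 2))), -1)), -763160) = Add(Mul(4112, Pow(Add(-16448, Mul(I, Pow(401, Rational(1, 2)))), -1)), -763160) = Add(-763160, Mul(4112, Pow(Add(-16448, Mul(I, Pow(401, Rational(1, 2)))), -1)))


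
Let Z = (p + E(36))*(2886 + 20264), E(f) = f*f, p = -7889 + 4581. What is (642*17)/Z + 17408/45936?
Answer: 25322656153/66862431900 ≈ 0.37873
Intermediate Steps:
p = -3308
E(f) = f²
Z = -46577800 (Z = (-3308 + 36²)*(2886 + 20264) = (-3308 + 1296)*23150 = -2012*23150 = -46577800)
(642*17)/Z + 17408/45936 = (642*17)/(-46577800) + 17408/45936 = 10914*(-1/46577800) + 17408*(1/45936) = -5457/23288900 + 1088/2871 = 25322656153/66862431900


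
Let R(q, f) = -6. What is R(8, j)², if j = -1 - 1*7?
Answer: 36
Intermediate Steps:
j = -8 (j = -1 - 7 = -8)
R(8, j)² = (-6)² = 36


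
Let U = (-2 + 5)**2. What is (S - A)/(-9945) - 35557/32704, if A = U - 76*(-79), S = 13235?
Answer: -589802653/325241280 ≈ -1.8134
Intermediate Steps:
U = 9 (U = 3**2 = 9)
A = 6013 (A = 9 - 76*(-79) = 9 + 6004 = 6013)
(S - A)/(-9945) - 35557/32704 = (13235 - 1*6013)/(-9945) - 35557/32704 = (13235 - 6013)*(-1/9945) - 35557*1/32704 = 7222*(-1/9945) - 35557/32704 = -7222/9945 - 35557/32704 = -589802653/325241280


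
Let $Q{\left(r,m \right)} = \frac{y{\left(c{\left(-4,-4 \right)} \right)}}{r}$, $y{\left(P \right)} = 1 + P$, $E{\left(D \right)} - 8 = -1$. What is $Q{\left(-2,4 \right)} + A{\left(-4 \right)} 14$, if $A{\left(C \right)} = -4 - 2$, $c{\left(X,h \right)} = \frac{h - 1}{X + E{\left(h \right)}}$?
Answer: $- \frac{251}{3} \approx -83.667$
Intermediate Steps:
$E{\left(D \right)} = 7$ ($E{\left(D \right)} = 8 - 1 = 7$)
$c{\left(X,h \right)} = \frac{-1 + h}{7 + X}$ ($c{\left(X,h \right)} = \frac{h - 1}{X + 7} = \frac{-1 + h}{7 + X}$)
$A{\left(C \right)} = -6$
$Q{\left(r,m \right)} = - \frac{2}{3 r}$ ($Q{\left(r,m \right)} = \frac{1 + \frac{-1 - 4}{7 - 4}}{r} = \frac{1 + \frac{1}{3} \left(-5\right)}{r} = \frac{1 - \frac{5}{3}}{r} = - \frac{2}{3 r}$)
$Q{\left(-2,4 \right)} + A{\left(-4 \right)} 14 = - \frac{2}{3 \left(-2\right)} - 84 = \left(- \frac{2}{3}\right) \left(- \frac{1}{2}\right) - 84 = \frac{1}{3} - 84 = - \frac{251}{3}$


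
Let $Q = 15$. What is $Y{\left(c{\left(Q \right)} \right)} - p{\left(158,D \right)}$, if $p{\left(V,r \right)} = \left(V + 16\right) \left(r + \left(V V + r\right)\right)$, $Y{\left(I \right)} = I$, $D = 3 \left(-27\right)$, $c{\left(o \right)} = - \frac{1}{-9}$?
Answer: $- \frac{38839931}{9} \approx -4.3155 \cdot 10^{6}$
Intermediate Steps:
$c{\left(o \right)} = \frac{1}{9}$ ($c{\left(o \right)} = \left(-1\right) \left(- \frac{1}{9}\right) = \frac{1}{9}$)
$D = -81$
$p{\left(V,r \right)} = \left(16 + V\right) \left(V^{2} + 2 r\right)$ ($p{\left(V,r \right)} = \left(16 + V\right) \left(r + \left(V^{2} + r\right)\right) = \left(16 + V\right) \left(r + \left(r + V^{2}\right)\right) = \left(16 + V\right) \left(V^{2} + 2 r\right)$)
$Y{\left(c{\left(Q \right)} \right)} - p{\left(158,D \right)} = \frac{1}{9} - \left(158^{3} + 16 \cdot 158^{2} + 32 \left(-81\right) + 2 \cdot 158 \left(-81\right)\right) = \frac{1}{9} - \left(3944312 + 16 \cdot 24964 - 2592 - 25596\right) = \frac{1}{9} - \left(3944312 + 399424 - 2592 - 25596\right) = \frac{1}{9} - 4315548 = - \frac{38839931}{9}$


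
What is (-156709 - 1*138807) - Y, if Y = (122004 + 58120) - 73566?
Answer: -402074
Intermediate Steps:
Y = 106558 (Y = 180124 - 73566 = 106558)
(-156709 - 1*138807) - Y = (-156709 - 1*138807) - 1*106558 = (-156709 - 138807) - 106558 = -295516 - 106558 = -402074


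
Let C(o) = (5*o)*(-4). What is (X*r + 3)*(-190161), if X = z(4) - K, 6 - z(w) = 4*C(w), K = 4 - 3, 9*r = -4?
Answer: 26897217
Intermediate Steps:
r = -4/9 (r = (⅑)*(-4) = -4/9 ≈ -0.44444)
K = 1
C(o) = -20*o
z(w) = 6 + 80*w (z(w) = 6 - 4*(-20*w) = 6 - (-80)*w = 6 + 80*w)
X = 325 (X = (6 + 80*4) - 1*1 = (6 + 320) - 1 = 326 - 1 = 325)
(X*r + 3)*(-190161) = (325*(-4/9) + 3)*(-190161) = (-1300/9 + 3)*(-190161) = -1273/9*(-190161) = 26897217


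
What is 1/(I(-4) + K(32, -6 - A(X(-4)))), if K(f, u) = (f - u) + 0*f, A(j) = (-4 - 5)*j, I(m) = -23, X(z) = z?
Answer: 1/51 ≈ 0.019608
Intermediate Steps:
A(j) = -9*j
K(f, u) = f - u (K(f, u) = (f - u) + 0 = f - u)
1/(I(-4) + K(32, -6 - A(X(-4)))) = 1/(-23 + (32 - (-6 - (-9)*(-4)))) = 1/(-23 + (32 - (-6 - 1*36))) = 1/(-23 + (32 - (-6 - 36))) = 1/(-23 + (32 - 1*(-42))) = 1/(-23 + (32 + 42)) = 1/(-23 + 74) = 1/51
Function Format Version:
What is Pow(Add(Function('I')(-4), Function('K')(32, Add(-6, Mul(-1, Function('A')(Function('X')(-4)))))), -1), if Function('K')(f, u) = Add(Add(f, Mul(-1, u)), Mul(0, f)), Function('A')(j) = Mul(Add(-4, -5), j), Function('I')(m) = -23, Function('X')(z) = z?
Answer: Rational(1, 51) ≈ 0.019608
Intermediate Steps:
Function('A')(j) = Mul(-9, j)
Function('K')(f, u) = Add(f, Mul(-1, u)) (Function('K')(f, u) = Add(Add(f, Mul(-1, u)), 0) = Add(f, Mul(-1, u)))
Pow(Add(Function('I')(-4), Function('K')(32, Add(-6, Mul(-1, Function('A')(Function('X')(-4)))))), -1) = Pow(Add(-23, Add(32, Mul(-1, Add(-6, Mul(-1, Mul(-9, -4)))))), -1) = Pow(Add(-23, Add(32, Mul(-1, Add(-6, Mul(-1, 36))))), -1) = Pow(Add(-23, Add(32, Mul(-1, Add(-6, -36)))), -1) = Pow(Add(-23, Add(32, Mul(-1, -42))), -1) = Pow(Add(-23, Add(32, 42)), -1) = Pow(Add(-23, 74), -1) = Pow(51, -1) = Rational(1, 51)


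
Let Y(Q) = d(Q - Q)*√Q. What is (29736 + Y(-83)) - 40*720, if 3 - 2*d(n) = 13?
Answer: 936 - 5*I*√83 ≈ 936.0 - 45.552*I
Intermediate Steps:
d(n) = -5 (d(n) = 3/2 - ½*13 = 3/2 - 13/2 = -5)
Y(Q) = -5*√Q
(29736 + Y(-83)) - 40*720 = (29736 - 5*I*√83) - 40*720 = (29736 - 5*I*√83) - 28800 = 936 - 5*I*√83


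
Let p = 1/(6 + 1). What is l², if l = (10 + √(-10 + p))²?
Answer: (70 + I*√483)⁴/2401 ≈ 4182.9 + 11321.0*I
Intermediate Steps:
p = ⅐ (p = 1/7 = ⅐ ≈ 0.14286)
l = (10 + I*√483/7)² (l = (10 + √(-10 + ⅐))² = (10 + √(-69/7))² = (10 + I*√483/7)² ≈ 90.143 + 62.792*I)
l² = ((70 + I*√483)²/49)² = (70 + I*√483)⁴/2401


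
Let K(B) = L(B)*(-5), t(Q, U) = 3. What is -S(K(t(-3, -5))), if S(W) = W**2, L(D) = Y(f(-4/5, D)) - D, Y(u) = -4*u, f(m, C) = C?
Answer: -5625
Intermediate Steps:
L(D) = -5*D (L(D) = -4*D - D = -5*D)
K(B) = 25*B (K(B) = -5*B*(-5) = 25*B)
-S(K(t(-3, -5))) = -(25*3)**2 = -1*75**2 = -1*5625 = -5625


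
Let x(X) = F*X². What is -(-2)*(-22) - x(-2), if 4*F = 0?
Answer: -44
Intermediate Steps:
F = 0 (F = (¼)*0 = 0)
x(X) = 0 (x(X) = 0*X² = 0)
-(-2)*(-22) - x(-2) = -(-2)*(-22) - 1*0 = -2*22 + 0 = -44 + 0 = -44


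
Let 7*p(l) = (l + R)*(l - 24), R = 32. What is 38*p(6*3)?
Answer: -11400/7 ≈ -1628.6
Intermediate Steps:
p(l) = (-24 + l)*(32 + l)/7 (p(l) = ((l + 32)*(l - 24))/7 = ((32 + l)*(-24 + l))/7 = ((-24 + l)*(32 + l))/7 = (-24 + l)*(32 + l)/7)
38*p(6*3) = 38*(-768/7 + (6*3)²/7 + 8*(6*3)/7) = 38*(-768/7 + (⅐)*18² + (8/7)*18) = 38*(-768/7 + (⅐)*324 + 144/7) = 38*(-768/7 + 324/7 + 144/7) = 38*(-300/7) = -11400/7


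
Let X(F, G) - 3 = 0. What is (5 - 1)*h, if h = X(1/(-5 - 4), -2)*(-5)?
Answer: -60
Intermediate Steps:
X(F, G) = 3 (X(F, G) = 3 + 0 = 3)
h = -15 (h = 3*(-5) = -15)
(5 - 1)*h = (5 - 1)*(-15) = 4*(-15) = -60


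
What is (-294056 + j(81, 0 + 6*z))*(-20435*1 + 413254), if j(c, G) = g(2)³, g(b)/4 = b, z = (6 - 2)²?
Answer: -115309660536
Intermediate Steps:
z = 16 (z = 4² = 16)
g(b) = 4*b
j(c, G) = 512 (j(c, G) = (4*2)³ = 8³ = 512)
(-294056 + j(81, 0 + 6*z))*(-20435*1 + 413254) = (-294056 + 512)*(-20435*1 + 413254) = -293544*(-20435 + 413254) = -293544*392819 = -115309660536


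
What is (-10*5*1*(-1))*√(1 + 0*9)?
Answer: 50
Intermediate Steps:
(-10*5*1*(-1))*√(1 + 0*9) = (-50*(-1))*√(1 + 0) = (-10*(-5))*√1 = 50*1 = 50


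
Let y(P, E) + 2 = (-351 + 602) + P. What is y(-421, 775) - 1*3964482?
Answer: -3964654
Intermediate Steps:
y(P, E) = 249 + P (y(P, E) = -2 + ((-351 + 602) + P) = -2 + (251 + P) = 249 + P)
y(-421, 775) - 1*3964482 = (249 - 421) - 1*3964482 = -172 - 3964482 = -3964654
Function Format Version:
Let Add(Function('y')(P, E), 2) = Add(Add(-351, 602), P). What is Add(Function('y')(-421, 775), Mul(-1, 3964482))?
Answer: -3964654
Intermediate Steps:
Function('y')(P, E) = Add(249, P) (Function('y')(P, E) = Add(-2, Add(Add(-351, 602), P)) = Add(-2, Add(251, P)) = Add(249, P))
Add(Function('y')(-421, 775), Mul(-1, 3964482)) = Add(Add(249, -421), Mul(-1, 3964482)) = Add(-172, -3964482) = -3964654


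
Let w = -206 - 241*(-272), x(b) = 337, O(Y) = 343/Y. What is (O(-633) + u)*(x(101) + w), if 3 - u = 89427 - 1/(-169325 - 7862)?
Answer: -658787377576467274/112159371 ≈ -5.8737e+9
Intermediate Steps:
w = 65346 (w = -206 + 65552 = 65346)
u = -15844770289/177187 (u = 3 - (89427 - 1/(-169325 - 7862)) = 3 - (89427 - 1/(-177187)) = 3 - (89427 - 1*(-1/177187)) = 3 - (89427 + 1/177187) = 3 - 1*15845301850/177187 = 3 - 15845301850/177187 = -15844770289/177187 ≈ -89424.)
(O(-633) + u)*(x(101) + w) = (343/(-633) - 15844770289/177187)*(337 + 65346) = (343*(-1/633) - 15844770289/177187)*65683 = (-343/633 - 15844770289/177187)*65683 = -10029800368078/112159371*65683 = -658787377576467274/112159371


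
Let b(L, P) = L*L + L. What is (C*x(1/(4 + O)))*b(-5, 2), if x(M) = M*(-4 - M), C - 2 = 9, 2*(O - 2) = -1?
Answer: -1840/11 ≈ -167.27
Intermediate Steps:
O = 3/2 (O = 2 + (½)*(-1) = 2 - ½ = 3/2 ≈ 1.5000)
C = 11 (C = 2 + 9 = 11)
b(L, P) = L + L² (b(L, P) = L² + L = L + L²)
(C*x(1/(4 + O)))*b(-5, 2) = (11*(-(4 + 1/(4 + 3/2))/(4 + 3/2)))*(-5*(1 - 5)) = (11*(-(4 + 1/(11/2))/11/2))*(-5*(-4)) = (11*(-1*2/11*(4 + 2/11)))*20 = (11*(-1*2/11*46/11))*20 = (11*(-92/121))*20 = -92/11*20 = -1840/11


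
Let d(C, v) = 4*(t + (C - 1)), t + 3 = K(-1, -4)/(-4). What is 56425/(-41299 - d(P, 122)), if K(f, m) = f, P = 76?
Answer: -1525/1124 ≈ -1.3568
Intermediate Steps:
t = -11/4 (t = -3 - 1/(-4) = -3 - 1*(-¼) = -3 + ¼ = -11/4 ≈ -2.7500)
d(C, v) = -15 + 4*C (d(C, v) = 4*(-11/4 + (C - 1)) = 4*(-11/4 + (-1 + C)) = 4*(-15/4 + C) = -15 + 4*C)
56425/(-41299 - d(P, 122)) = 56425/(-41299 - (-15 + 4*76)) = 56425/(-41299 - (-15 + 304)) = 56425/(-41299 - 1*289) = 56425/(-41299 - 289) = 56425/(-41588) = 56425*(-1/41588) = -1525/1124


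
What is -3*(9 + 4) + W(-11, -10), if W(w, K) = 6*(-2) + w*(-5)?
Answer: 4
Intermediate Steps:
W(w, K) = -12 - 5*w
-3*(9 + 4) + W(-11, -10) = -3*(9 + 4) + (-12 - 5*(-11)) = -3*13 + (-12 + 55) = -39 + 43 = 4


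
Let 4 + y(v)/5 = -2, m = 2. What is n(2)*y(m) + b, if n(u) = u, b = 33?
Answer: -27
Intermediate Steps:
y(v) = -30 (y(v) = -20 + 5*(-2) = -20 - 10 = -30)
n(2)*y(m) + b = 2*(-30) + 33 = -60 + 33 = -27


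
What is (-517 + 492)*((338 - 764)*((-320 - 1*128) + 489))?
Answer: 436650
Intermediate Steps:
(-517 + 492)*((338 - 764)*((-320 - 1*128) + 489)) = -(-10650)*((-320 - 128) + 489) = -(-10650)*(-448 + 489) = -(-10650)*41 = -25*(-17466) = 436650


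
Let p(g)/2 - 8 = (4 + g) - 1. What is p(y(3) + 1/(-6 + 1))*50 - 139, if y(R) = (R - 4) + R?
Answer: 1141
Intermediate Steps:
y(R) = -4 + 2*R (y(R) = (-4 + R) + R = -4 + 2*R)
p(g) = 22 + 2*g (p(g) = 16 + 2*((4 + g) - 1) = 16 + 2*(3 + g) = 16 + (6 + 2*g) = 22 + 2*g)
p(y(3) + 1/(-6 + 1))*50 - 139 = (22 + 2*((-4 + 2*3) + 1/(-6 + 1)))*50 - 139 = (22 + 2*((-4 + 6) + 1/(-5)))*50 - 139 = (22 + 2*(2 - 1/5))*50 - 139 = (22 + 2*(9/5))*50 - 139 = (22 + 18/5)*50 - 139 = (128/5)*50 - 139 = 1280 - 139 = 1141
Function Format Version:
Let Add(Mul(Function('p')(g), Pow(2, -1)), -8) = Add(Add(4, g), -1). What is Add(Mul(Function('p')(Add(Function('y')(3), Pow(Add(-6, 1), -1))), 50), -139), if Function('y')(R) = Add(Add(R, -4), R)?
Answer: 1141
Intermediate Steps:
Function('y')(R) = Add(-4, Mul(2, R)) (Function('y')(R) = Add(Add(-4, R), R) = Add(-4, Mul(2, R)))
Function('p')(g) = Add(22, Mul(2, g)) (Function('p')(g) = Add(16, Mul(2, Add(Add(4, g), -1))) = Add(16, Mul(2, Add(3, g))) = Add(16, Add(6, Mul(2, g))) = Add(22, Mul(2, g)))
Add(Mul(Function('p')(Add(Function('y')(3), Pow(Add(-6, 1), -1))), 50), -139) = Add(Mul(Add(22, Mul(2, Add(Add(-4, Mul(2, 3)), Pow(Add(-6, 1), -1)))), 50), -139) = Add(Mul(Add(22, Mul(2, Add(Add(-4, 6), Pow(-5, -1)))), 50), -139) = Add(Mul(Add(22, Mul(2, Add(2, Rational(-1, 5)))), 50), -139) = Add(Mul(Add(22, Mul(2, Rational(9, 5))), 50), -139) = Add(Mul(Add(22, Rational(18, 5)), 50), -139) = Add(Mul(Rational(128, 5), 50), -139) = Add(1280, -139) = 1141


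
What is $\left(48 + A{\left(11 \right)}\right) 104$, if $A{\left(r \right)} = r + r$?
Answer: $7280$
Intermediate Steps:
$A{\left(r \right)} = 2 r$
$\left(48 + A{\left(11 \right)}\right) 104 = \left(48 + 2 \cdot 11\right) 104 = \left(48 + 22\right) 104 = 70 \cdot 104 = 7280$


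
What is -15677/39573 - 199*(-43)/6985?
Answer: 229122316/276417405 ≈ 0.82890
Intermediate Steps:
-15677/39573 - 199*(-43)/6985 = -15677*1/39573 + 8557*(1/6985) = -15677/39573 + 8557/6985 = 229122316/276417405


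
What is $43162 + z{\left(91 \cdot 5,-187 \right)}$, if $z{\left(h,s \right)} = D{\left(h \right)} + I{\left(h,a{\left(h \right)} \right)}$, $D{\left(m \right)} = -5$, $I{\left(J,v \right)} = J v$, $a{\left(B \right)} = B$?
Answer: $250182$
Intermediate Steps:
$z{\left(h,s \right)} = -5 + h^{2}$ ($z{\left(h,s \right)} = -5 + h h = -5 + h^{2}$)
$43162 + z{\left(91 \cdot 5,-187 \right)} = 43162 - \left(5 - \left(91 \cdot 5\right)^{2}\right) = 43162 - \left(5 - 455^{2}\right) = 43162 + \left(-5 + 207025\right) = 43162 + 207020 = 250182$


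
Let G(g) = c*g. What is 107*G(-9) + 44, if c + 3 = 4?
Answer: -919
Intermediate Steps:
c = 1 (c = -3 + 4 = 1)
G(g) = g (G(g) = 1*g = g)
107*G(-9) + 44 = 107*(-9) + 44 = -963 + 44 = -919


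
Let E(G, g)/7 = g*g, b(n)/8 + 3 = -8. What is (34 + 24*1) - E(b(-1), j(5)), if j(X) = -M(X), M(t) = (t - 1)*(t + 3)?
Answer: -7110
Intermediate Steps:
b(n) = -88 (b(n) = -24 + 8*(-8) = -24 - 64 = -88)
M(t) = (-1 + t)*(3 + t)
j(X) = 3 - X**2 - 2*X (j(X) = -(-3 + X**2 + 2*X) = 3 - X**2 - 2*X)
E(G, g) = 7*g**2 (E(G, g) = 7*(g*g) = 7*g**2)
(34 + 24*1) - E(b(-1), j(5)) = (34 + 24*1) - 7*(3 - 1*5**2 - 2*5)**2 = (34 + 24) - 7*(3 - 1*25 - 10)**2 = 58 - 7*(3 - 25 - 10)**2 = 58 - 7*(-32)**2 = 58 - 7*1024 = 58 - 1*7168 = 58 - 7168 = -7110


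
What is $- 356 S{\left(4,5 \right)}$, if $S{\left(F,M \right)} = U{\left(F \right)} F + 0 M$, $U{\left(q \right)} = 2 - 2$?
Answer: $0$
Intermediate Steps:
$U{\left(q \right)} = 0$
$S{\left(F,M \right)} = 0$ ($S{\left(F,M \right)} = 0 F + 0 M = 0 + 0 = 0$)
$- 356 S{\left(4,5 \right)} = \left(-356\right) 0 = 0$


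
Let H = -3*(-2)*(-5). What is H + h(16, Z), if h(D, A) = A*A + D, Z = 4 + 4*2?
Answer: 130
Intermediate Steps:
Z = 12 (Z = 4 + 8 = 12)
h(D, A) = D + A² (h(D, A) = A² + D = D + A²)
H = -30 (H = 6*(-5) = -30)
H + h(16, Z) = -30 + (16 + 12²) = -30 + (16 + 144) = -30 + 160 = 130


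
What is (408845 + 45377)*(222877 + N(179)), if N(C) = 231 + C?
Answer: 101421867714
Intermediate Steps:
(408845 + 45377)*(222877 + N(179)) = (408845 + 45377)*(222877 + (231 + 179)) = 454222*(222877 + 410) = 454222*223287 = 101421867714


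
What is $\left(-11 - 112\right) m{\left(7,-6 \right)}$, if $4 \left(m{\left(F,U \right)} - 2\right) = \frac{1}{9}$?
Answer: $- \frac{2993}{12} \approx -249.42$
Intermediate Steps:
$m{\left(F,U \right)} = \frac{73}{36}$ ($m{\left(F,U \right)} = 2 + \frac{1}{4 \cdot 9} = 2 + \frac{1}{4} \cdot \frac{1}{9} = 2 + \frac{1}{36} = \frac{73}{36}$)
$\left(-11 - 112\right) m{\left(7,-6 \right)} = \left(-11 - 112\right) \frac{73}{36} = \left(-123\right) \frac{73}{36} = - \frac{2993}{12}$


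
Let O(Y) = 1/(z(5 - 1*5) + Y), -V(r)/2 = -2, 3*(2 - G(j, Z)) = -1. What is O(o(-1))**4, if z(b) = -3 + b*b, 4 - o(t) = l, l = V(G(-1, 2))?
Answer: 1/81 ≈ 0.012346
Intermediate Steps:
G(j, Z) = 7/3 (G(j, Z) = 2 - 1/3*(-1) = 2 + 1/3 = 7/3)
V(r) = 4 (V(r) = -2*(-2) = 4)
l = 4
o(t) = 0 (o(t) = 4 - 1*4 = 4 - 4 = 0)
z(b) = -3 + b**2
O(Y) = 1/(-3 + Y) (O(Y) = 1/((-3 + (5 - 1*5)**2) + Y) = 1/((-3 + (5 - 5)**2) + Y) = 1/((-3 + 0**2) + Y) = 1/((-3 + 0) + Y) = 1/(-3 + Y))
O(o(-1))**4 = (1/(-3 + 0))**4 = (1/(-3))**4 = (-1/3)**4 = 1/81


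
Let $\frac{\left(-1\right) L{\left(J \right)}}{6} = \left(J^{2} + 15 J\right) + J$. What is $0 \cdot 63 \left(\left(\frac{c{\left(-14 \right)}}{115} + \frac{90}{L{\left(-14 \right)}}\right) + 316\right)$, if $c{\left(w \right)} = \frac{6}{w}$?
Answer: $0$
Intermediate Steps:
$L{\left(J \right)} = - 96 J - 6 J^{2}$ ($L{\left(J \right)} = - 6 \left(\left(J^{2} + 15 J\right) + J\right) = - 6 \left(J^{2} + 16 J\right) = - 96 J - 6 J^{2}$)
$0 \cdot 63 \left(\left(\frac{c{\left(-14 \right)}}{115} + \frac{90}{L{\left(-14 \right)}}\right) + 316\right) = 0 \cdot 63 \left(\left(\frac{6 \frac{1}{-14}}{115} + \frac{90}{\left(-6\right) \left(-14\right) \left(16 - 14\right)}\right) + 316\right) = 0 \left(\left(6 \left(- \frac{1}{14}\right) \frac{1}{115} + \frac{90}{\left(-6\right) \left(-14\right) 2}\right) + 316\right) = 0 \left(\left(\left(- \frac{3}{7}\right) \frac{1}{115} + \frac{90}{168}\right) + 316\right) = 0 \left(\left(- \frac{3}{805} + 90 \cdot \frac{1}{168}\right) + 316\right) = 0 \left(\left(- \frac{3}{805} + \frac{15}{28}\right) + 316\right) = 0 \left(\frac{1713}{3220} + 316\right) = 0 \cdot \frac{1019233}{3220} = 0$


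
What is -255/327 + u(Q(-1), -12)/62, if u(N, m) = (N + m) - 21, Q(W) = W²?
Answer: -4379/3379 ≈ -1.2959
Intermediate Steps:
u(N, m) = -21 + N + m
-255/327 + u(Q(-1), -12)/62 = -255/327 + (-21 + (-1)² - 12)/62 = -255*1/327 + (-21 + 1 - 12)*(1/62) = -85/109 - 32*1/62 = -85/109 - 16/31 = -4379/3379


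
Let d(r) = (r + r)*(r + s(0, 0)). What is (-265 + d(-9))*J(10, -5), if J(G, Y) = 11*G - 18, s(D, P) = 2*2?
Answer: -16100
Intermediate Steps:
s(D, P) = 4
d(r) = 2*r*(4 + r) (d(r) = (r + r)*(r + 4) = (2*r)*(4 + r) = 2*r*(4 + r))
J(G, Y) = -18 + 11*G
(-265 + d(-9))*J(10, -5) = (-265 + 2*(-9)*(4 - 9))*(-18 + 11*10) = (-265 + 2*(-9)*(-5))*(-18 + 110) = (-265 + 90)*92 = -175*92 = -16100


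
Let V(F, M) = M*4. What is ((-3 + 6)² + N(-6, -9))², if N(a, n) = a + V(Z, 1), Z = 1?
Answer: 49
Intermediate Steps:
V(F, M) = 4*M
N(a, n) = 4 + a (N(a, n) = a + 4*1 = a + 4 = 4 + a)
((-3 + 6)² + N(-6, -9))² = ((-3 + 6)² + (4 - 6))² = (3² - 2)² = (9 - 2)² = 7² = 49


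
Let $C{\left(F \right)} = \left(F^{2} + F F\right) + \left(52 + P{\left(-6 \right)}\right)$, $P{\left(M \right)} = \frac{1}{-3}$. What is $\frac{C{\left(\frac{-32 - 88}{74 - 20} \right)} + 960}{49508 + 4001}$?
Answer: $\frac{82745}{4334229} \approx 0.019091$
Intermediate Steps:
$P{\left(M \right)} = - \frac{1}{3}$
$C{\left(F \right)} = \frac{155}{3} + 2 F^{2}$ ($C{\left(F \right)} = \left(F^{2} + F F\right) + \left(52 - \frac{1}{3}\right) = \left(F^{2} + F^{2}\right) + \frac{155}{3} = 2 F^{2} + \frac{155}{3} = \frac{155}{3} + 2 F^{2}$)
$\frac{C{\left(\frac{-32 - 88}{74 - 20} \right)} + 960}{49508 + 4001} = \frac{\left(\frac{155}{3} + 2 \left(\frac{-32 - 88}{74 - 20}\right)^{2}\right) + 960}{49508 + 4001} = \frac{\left(\frac{155}{3} + 2 \left(- \frac{120}{54}\right)^{2}\right) + 960}{53509} = \left(\left(\frac{155}{3} + 2 \left(\left(-120\right) \frac{1}{54}\right)^{2}\right) + 960\right) \frac{1}{53509} = \left(\left(\frac{155}{3} + 2 \left(- \frac{20}{9}\right)^{2}\right) + 960\right) \frac{1}{53509} = \left(\left(\frac{155}{3} + 2 \cdot \frac{400}{81}\right) + 960\right) \frac{1}{53509} = \left(\left(\frac{155}{3} + \frac{800}{81}\right) + 960\right) \frac{1}{53509} = \left(\frac{4985}{81} + 960\right) \frac{1}{53509} = \frac{82745}{81} \cdot \frac{1}{53509} = \frac{82745}{4334229}$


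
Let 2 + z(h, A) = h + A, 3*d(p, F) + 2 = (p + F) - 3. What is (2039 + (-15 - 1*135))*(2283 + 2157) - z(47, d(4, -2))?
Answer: 8387116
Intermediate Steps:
d(p, F) = -5/3 + F/3 + p/3 (d(p, F) = -⅔ + ((p + F) - 3)/3 = -⅔ + ((F + p) - 3)/3 = -⅔ + (-3 + F + p)/3 = -⅔ + (-1 + F/3 + p/3) = -5/3 + F/3 + p/3)
z(h, A) = -2 + A + h (z(h, A) = -2 + (h + A) = -2 + (A + h) = -2 + A + h)
(2039 + (-15 - 1*135))*(2283 + 2157) - z(47, d(4, -2)) = (2039 + (-15 - 1*135))*(2283 + 2157) - (-2 + (-5/3 + (⅓)*(-2) + (⅓)*4) + 47) = (2039 + (-15 - 135))*4440 - (-2 + (-5/3 - ⅔ + 4/3) + 47) = (2039 - 150)*4440 - (-2 - 1 + 47) = 1889*4440 - 1*44 = 8387160 - 44 = 8387116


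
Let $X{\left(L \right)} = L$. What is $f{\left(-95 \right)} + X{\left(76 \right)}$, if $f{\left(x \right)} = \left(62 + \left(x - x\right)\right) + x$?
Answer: $43$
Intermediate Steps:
$f{\left(x \right)} = 62 + x$ ($f{\left(x \right)} = \left(62 + 0\right) + x = 62 + x$)
$f{\left(-95 \right)} + X{\left(76 \right)} = \left(62 - 95\right) + 76 = -33 + 76 = 43$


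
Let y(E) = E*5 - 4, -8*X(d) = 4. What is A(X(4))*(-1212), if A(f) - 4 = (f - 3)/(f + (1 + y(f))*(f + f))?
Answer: -19998/5 ≈ -3999.6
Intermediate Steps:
X(d) = -½ (X(d) = -⅛*4 = -½)
y(E) = -4 + 5*E (y(E) = 5*E - 4 = -4 + 5*E)
A(f) = 4 + (-3 + f)/(f + 2*f*(-3 + 5*f)) (A(f) = 4 + (f - 3)/(f + (1 + (-4 + 5*f))*(f + f)) = 4 + (-3 + f)/(f + (-3 + 5*f)*(2*f)) = 4 + (-3 + f)/(f + 2*f*(-3 + 5*f)))
A(X(4))*(-1212) = ((-3 - 19*(-½) + 40*(-½)²)/(5*(-½)*(-1 + 2*(-½))))*(-1212) = ((⅕)*(-2)*(-3 + 19/2 + 40*(¼))/(-1 - 1))*(-1212) = ((⅕)*(-2)*(-3 + 19/2 + 10)/(-2))*(-1212) = ((⅕)*(-2)*(-½)*(33/2))*(-1212) = (33/10)*(-1212) = -19998/5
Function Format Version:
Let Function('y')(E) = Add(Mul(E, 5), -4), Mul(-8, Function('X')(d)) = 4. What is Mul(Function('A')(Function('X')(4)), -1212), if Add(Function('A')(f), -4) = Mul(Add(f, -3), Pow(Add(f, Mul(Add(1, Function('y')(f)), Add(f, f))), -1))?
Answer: Rational(-19998, 5) ≈ -3999.6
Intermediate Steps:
Function('X')(d) = Rational(-1, 2) (Function('X')(d) = Mul(Rational(-1, 8), 4) = Rational(-1, 2))
Function('y')(E) = Add(-4, Mul(5, E)) (Function('y')(E) = Add(Mul(5, E), -4) = Add(-4, Mul(5, E)))
Function('A')(f) = Add(4, Mul(Pow(Add(f, Mul(2, f, Add(-3, Mul(5, f)))), -1), Add(-3, f))) (Function('A')(f) = Add(4, Mul(Add(f, -3), Pow(Add(f, Mul(Add(1, Add(-4, Mul(5, f))), Add(f, f))), -1))) = Add(4, Mul(Add(-3, f), Pow(Add(f, Mul(Add(-3, Mul(5, f)), Mul(2, f))), -1))) = Add(4, Mul(Add(-3, f), Pow(Add(f, Mul(2, f, Add(-3, Mul(5, f)))), -1))) = Add(4, Mul(Pow(Add(f, Mul(2, f, Add(-3, Mul(5, f)))), -1), Add(-3, f))))
Mul(Function('A')(Function('X')(4)), -1212) = Mul(Mul(Rational(1, 5), Pow(Rational(-1, 2), -1), Pow(Add(-1, Mul(2, Rational(-1, 2))), -1), Add(-3, Mul(-19, Rational(-1, 2)), Mul(40, Pow(Rational(-1, 2), 2)))), -1212) = Mul(Mul(Rational(1, 5), -2, Pow(Add(-1, -1), -1), Add(-3, Rational(19, 2), Mul(40, Rational(1, 4)))), -1212) = Mul(Mul(Rational(1, 5), -2, Pow(-2, -1), Add(-3, Rational(19, 2), 10)), -1212) = Mul(Mul(Rational(1, 5), -2, Rational(-1, 2), Rational(33, 2)), -1212) = Mul(Rational(33, 10), -1212) = Rational(-19998, 5)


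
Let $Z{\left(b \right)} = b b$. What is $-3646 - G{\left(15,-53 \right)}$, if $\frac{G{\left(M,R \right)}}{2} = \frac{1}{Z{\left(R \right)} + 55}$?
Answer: $- \frac{5221073}{1432} \approx -3646.0$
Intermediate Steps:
$Z{\left(b \right)} = b^{2}$
$G{\left(M,R \right)} = \frac{2}{55 + R^{2}}$ ($G{\left(M,R \right)} = \frac{2}{R^{2} + 55} = \frac{2}{55 + R^{2}}$)
$-3646 - G{\left(15,-53 \right)} = -3646 - \frac{2}{55 + \left(-53\right)^{2}} = -3646 - \frac{2}{55 + 2809} = -3646 - \frac{2}{2864} = -3646 - 2 \cdot \frac{1}{2864} = -3646 - \frac{1}{1432} = - \frac{5221073}{1432}$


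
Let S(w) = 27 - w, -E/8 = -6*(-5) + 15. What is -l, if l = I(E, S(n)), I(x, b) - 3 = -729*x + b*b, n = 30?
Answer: -262452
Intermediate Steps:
E = -360 (E = -8*(-6*(-5) + 15) = -8*(30 + 15) = -8*45 = -360)
I(x, b) = 3 + b² - 729*x (I(x, b) = 3 + (-729*x + b*b) = 3 + (-729*x + b²) = 3 + (b² - 729*x) = 3 + b² - 729*x)
l = 262452 (l = 3 + (27 - 1*30)² - 729*(-360) = 3 + (27 - 30)² + 262440 = 3 + (-3)² + 262440 = 3 + 9 + 262440 = 262452)
-l = -1*262452 = -262452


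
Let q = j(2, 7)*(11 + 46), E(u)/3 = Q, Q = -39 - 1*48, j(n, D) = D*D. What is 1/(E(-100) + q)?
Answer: 1/2532 ≈ 0.00039494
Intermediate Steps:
j(n, D) = D²
Q = -87 (Q = -39 - 48 = -87)
E(u) = -261 (E(u) = 3*(-87) = -261)
q = 2793 (q = 7²*(11 + 46) = 49*57 = 2793)
1/(E(-100) + q) = 1/(-261 + 2793) = 1/2532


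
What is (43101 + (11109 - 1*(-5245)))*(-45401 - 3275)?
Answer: -2894031580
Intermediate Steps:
(43101 + (11109 - 1*(-5245)))*(-45401 - 3275) = (43101 + (11109 + 5245))*(-48676) = (43101 + 16354)*(-48676) = 59455*(-48676) = -2894031580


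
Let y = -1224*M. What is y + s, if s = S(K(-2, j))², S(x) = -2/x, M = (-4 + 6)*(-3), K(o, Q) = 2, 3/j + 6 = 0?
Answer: 7345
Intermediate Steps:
j = -½ (j = 3/(-6 + 0) = 3/(-6) = 3*(-⅙) = -½ ≈ -0.50000)
M = -6 (M = 2*(-3) = -6)
s = 1 (s = (-2/2)² = (-2*½)² = (-1)² = 1)
y = 7344 (y = -1224*(-6) = 7344)
y + s = 7344 + 1 = 7345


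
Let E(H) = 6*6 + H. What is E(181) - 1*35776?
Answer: -35559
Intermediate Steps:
E(H) = 36 + H
E(181) - 1*35776 = (36 + 181) - 1*35776 = 217 - 35776 = -35559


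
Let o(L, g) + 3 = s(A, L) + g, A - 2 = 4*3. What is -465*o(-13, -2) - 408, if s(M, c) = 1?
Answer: 1452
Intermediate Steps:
A = 14 (A = 2 + 4*3 = 2 + 12 = 14)
o(L, g) = -2 + g (o(L, g) = -3 + (1 + g) = -2 + g)
-465*o(-13, -2) - 408 = -465*(-2 - 2) - 408 = -465*(-4) - 408 = 1860 - 408 = 1452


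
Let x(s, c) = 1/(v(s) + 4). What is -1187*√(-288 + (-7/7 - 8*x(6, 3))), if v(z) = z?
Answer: -3561*I*√805/5 ≈ -20207.0*I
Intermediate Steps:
x(s, c) = 1/(4 + s) (x(s, c) = 1/(s + 4) = 1/(4 + s))
-1187*√(-288 + (-7/7 - 8*x(6, 3))) = -1187*√(-288 + (-7/7 - 8/(4 + 6))) = -1187*√(-288 + (-7*⅐ - 8/10)) = -1187*√(-288 + (-1 - 8*⅒)) = -1187*√(-288 + (-1 - ⅘)) = -1187*√(-288 - 9/5) = -3561*I*√805/5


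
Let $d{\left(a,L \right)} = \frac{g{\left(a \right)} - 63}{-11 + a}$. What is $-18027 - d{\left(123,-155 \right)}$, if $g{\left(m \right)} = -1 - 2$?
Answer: $- \frac{1009479}{56} \approx -18026.0$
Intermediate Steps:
$g{\left(m \right)} = -3$
$d{\left(a,L \right)} = - \frac{66}{-11 + a}$ ($d{\left(a,L \right)} = \frac{-3 - 63}{-11 + a} = - \frac{66}{-11 + a}$)
$-18027 - d{\left(123,-155 \right)} = -18027 - - \frac{66}{-11 + 123} = -18027 - - \frac{66}{112} = -18027 - \left(-66\right) \frac{1}{112} = -18027 - - \frac{33}{56} = -18027 + \frac{33}{56} = - \frac{1009479}{56}$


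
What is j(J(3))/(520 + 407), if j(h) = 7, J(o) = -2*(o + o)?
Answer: 7/927 ≈ 0.0075512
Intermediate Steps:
J(o) = -4*o
j(J(3))/(520 + 407) = 7/(520 + 407) = 7/927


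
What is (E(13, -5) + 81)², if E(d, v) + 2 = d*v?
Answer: 196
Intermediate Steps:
E(d, v) = -2 + d*v
(E(13, -5) + 81)² = ((-2 + 13*(-5)) + 81)² = ((-2 - 65) + 81)² = (-67 + 81)² = 14² = 196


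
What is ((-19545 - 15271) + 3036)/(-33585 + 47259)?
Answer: -15890/6837 ≈ -2.3241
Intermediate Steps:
((-19545 - 15271) + 3036)/(-33585 + 47259) = (-34816 + 3036)/13674 = -31780*1/13674 = -15890/6837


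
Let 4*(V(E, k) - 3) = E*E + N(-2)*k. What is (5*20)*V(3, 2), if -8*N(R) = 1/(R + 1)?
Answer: 2125/4 ≈ 531.25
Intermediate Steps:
N(R) = -1/(8*(1 + R)) (N(R) = -1/(8*(R + 1)) = -1/(8*(1 + R)))
V(E, k) = 3 + E²/4 + k/32 (V(E, k) = 3 + (E*E + (-1/(8 + 8*(-2)))*k)/4 = 3 + (E² + (-1/(8 - 16))*k)/4 = 3 + (E² + (-1/(-8))*k)/4 = 3 + (E² + (-1*(-⅛))*k)/4 = 3 + (E² + k/8)/4 = 3 + (E²/4 + k/32) = 3 + E²/4 + k/32)
(5*20)*V(3, 2) = (5*20)*(3 + (¼)*3² + (1/32)*2) = 100*(3 + (¼)*9 + 1/16) = 100*(3 + 9/4 + 1/16) = 100*(85/16) = 2125/4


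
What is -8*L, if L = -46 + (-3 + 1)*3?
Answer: 416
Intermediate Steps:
L = -52 (L = -46 - 2*3 = -46 - 6 = -52)
-8*L = -8*(-52) = 416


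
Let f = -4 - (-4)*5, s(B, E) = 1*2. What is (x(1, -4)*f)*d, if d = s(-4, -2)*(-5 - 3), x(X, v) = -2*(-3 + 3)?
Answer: 0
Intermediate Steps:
s(B, E) = 2
x(X, v) = 0 (x(X, v) = -2*0 = 0)
f = 16 (f = -4 - 4*(-5) = -4 + 20 = 16)
d = -16 (d = 2*(-5 - 3) = 2*(-8) = -16)
(x(1, -4)*f)*d = (0*16)*(-16) = 0*(-16) = 0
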